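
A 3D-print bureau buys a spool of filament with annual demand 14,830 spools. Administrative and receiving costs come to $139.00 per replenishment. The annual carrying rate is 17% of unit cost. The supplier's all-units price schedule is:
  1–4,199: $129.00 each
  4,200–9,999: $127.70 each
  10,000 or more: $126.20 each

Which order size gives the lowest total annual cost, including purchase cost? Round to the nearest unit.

Holding cost per unit per year at price C is H = 0.17·C.
Evaluate total cost at each tier's feasible EOQ or, if the EOQ is below the tier, at the tier's minimum quantity.
EOQ at $129.00 = 433.6 (feasible in tier 1): TC = 14,830×$129.00 + (14,830/433.6)×139 + (433.6/2)×0.17×$129.00 = $1,922,578.51.
EOQ at $127.70 = 435.8 < 4200, so use break Q=4200: TC = 14,830×$127.70 + (14,830/4200.0)×139 + (4200.0/2)×0.17×$127.70 = $1,939,870.70.
EOQ at $126.20 = 438.4 < 10000, so use break Q=10000: TC = 14,830×$126.20 + (14,830/10000.0)×139 + (10000.0/2)×0.17×$126.20 = $1,979,022.14.
Lowest total cost is $1,922,578.51 at Q = 433.6.

Q* ≈ 434 spools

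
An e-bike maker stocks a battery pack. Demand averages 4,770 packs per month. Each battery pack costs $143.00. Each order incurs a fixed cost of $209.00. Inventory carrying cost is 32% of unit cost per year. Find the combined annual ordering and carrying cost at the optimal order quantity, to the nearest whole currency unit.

Annual demand D = 4,770 × 12 = 57,240.
Holding cost H = 0.32 × $143.00 = $45.7600 per unit per year.
The optimal lot size = √(2DS/H) = √(2 × 57,240 × 209 / 45.76) ≈ 723.09.
At Q*, ordering cost (D/Q*)S equals holding cost (Q*/2)H, each = √(DSH/2).
Minimum total = √(2DSH) = √(2 × 57,240 × 209 × 45.76) ≈ 33088.796.

TC* ≈ $33,089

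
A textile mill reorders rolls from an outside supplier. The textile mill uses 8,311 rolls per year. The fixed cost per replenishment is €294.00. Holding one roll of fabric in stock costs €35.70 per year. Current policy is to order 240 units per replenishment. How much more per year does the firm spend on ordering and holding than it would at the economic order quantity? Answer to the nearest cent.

EOQ = √(2DS/H) = √(2 × 8,311 × 294 / 35.7) ≈ 369.98.
Cost at Q* = (D/Q*)S + (Q*/2)H = √(2DSH) ≈ €13,208.38.
Cost at Q = 240: (8,311/240)×294 + (240/2)×35.7 = €10,180.98 + €4,284.00 = €14,464.98.
Excess = €14,464.98 − €13,208.38 = €1,256.60.

Extra cost ≈ €1,256.60 per year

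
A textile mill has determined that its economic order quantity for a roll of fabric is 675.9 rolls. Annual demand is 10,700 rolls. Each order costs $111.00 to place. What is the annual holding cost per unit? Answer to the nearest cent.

H ≈ $5.20

Invert the EOQ relation Q*² = 2DS/H.
From Q* = √(2DS/H): H = 2DS / Q*² = 2 × 10,700 × 111 / 675.9² = 5.1996.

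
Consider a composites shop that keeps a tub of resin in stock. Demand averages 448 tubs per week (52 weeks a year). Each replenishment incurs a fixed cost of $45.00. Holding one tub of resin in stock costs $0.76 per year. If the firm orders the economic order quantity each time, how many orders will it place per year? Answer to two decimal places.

N ≈ 14.03 orders per year

Annual demand D = 448 × 52 = 23,296.
Q* = √(2DS/H) = √(2 × 23,296 × 45 / 0.76) ≈ 1660.94.
Orders per year = D / Q* = 23,296 / 1660.94 ≈ 14.026.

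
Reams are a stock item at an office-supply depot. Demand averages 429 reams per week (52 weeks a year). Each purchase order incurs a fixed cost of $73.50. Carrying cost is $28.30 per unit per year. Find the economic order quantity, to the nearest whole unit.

Annual demand D = 429 × 52 = 22,308.
EOQ = √(2DS / H) = √(2 × 22,308 × 73.5 / 28.3).
= √(3,279,276 / 28.3) = √115,875.477 ≈ 340.405.

Q* ≈ 340 reams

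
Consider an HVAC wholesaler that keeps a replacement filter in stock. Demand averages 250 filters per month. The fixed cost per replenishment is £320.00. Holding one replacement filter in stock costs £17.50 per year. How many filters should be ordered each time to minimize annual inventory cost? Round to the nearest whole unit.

Annual demand D = 250 × 12 = 3,000.
EOQ = √(2DS / H) = √(2 × 3,000 × 320 / 17.5).
= √(1,920,000 / 17.5) = √109,714.2857 ≈ 331.231.

Q* ≈ 331 filters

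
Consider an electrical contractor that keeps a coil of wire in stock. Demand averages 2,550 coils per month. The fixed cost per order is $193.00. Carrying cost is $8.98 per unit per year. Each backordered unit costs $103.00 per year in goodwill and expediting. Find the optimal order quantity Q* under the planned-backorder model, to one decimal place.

Q* ≈ 1,195.8 coils

Annual demand D = 2,550 × 12 = 30,600.
With planned backorders, Q* = √(2DS/H) · √((H+B)/B).
√(2DS/H) = √(2 × 30,600 × 193 / 8.98) = 1146.875.
√((H+B)/B) = √((8.98+103)/103) = 1.0427.
Q* ≈ 1195.826.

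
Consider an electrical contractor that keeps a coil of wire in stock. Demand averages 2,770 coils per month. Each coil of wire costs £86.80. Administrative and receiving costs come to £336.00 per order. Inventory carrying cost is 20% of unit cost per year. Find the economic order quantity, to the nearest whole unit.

Annual demand D = 2,770 × 12 = 33,240.
Holding cost H = 0.20 × £86.80 = £17.3600 per unit per year.
EOQ = √(2DS / H) = √(2 × 33,240 × 336 / 17.36).
= √(22,337,280 / 17.36) = √1,286,709.6774 ≈ 1134.332.

Q* ≈ 1,134 coils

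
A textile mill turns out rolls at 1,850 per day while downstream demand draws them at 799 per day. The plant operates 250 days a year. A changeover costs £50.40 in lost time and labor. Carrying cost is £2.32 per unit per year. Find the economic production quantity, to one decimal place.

Annual demand D = 799 × 250 = 199,750.
Production build-up factor (1 − d/p) = 1 − 799/1,850 = 0.5681.
Q* = √(2DS / (H(1 − d/p))) = √(2 × 199,750 × 50.4 / (2.32 × 0.5681)).
= √(20,134,800 / 1.318) ≈ 3908.537.

Q* ≈ 3,908.5 rolls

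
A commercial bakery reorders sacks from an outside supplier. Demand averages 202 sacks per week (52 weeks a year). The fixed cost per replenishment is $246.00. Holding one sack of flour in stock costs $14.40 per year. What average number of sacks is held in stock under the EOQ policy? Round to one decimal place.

Annual demand D = 202 × 52 = 10,504.
EOQ = √(2DS/H) = √(2 × 10,504 × 246 / 14.4) ≈ 599.07.
Average inventory = Q*/2 ≈ 599.07 / 2 = 299.536.

Average inventory ≈ 299.5 sacks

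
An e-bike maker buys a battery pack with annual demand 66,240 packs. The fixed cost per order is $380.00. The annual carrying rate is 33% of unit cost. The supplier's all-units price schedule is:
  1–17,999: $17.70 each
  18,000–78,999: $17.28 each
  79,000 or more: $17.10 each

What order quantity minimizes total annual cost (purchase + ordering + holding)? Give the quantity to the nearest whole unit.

Holding cost per unit per year at price C is H = 0.33·C.
Candidates are each tier's EOQ (if it falls in that tier) and each price-break quantity.
EOQ at $17.70 = 2935.8 (feasible in tier 1): TC = 66,240×$17.70 + (66,240/2935.8)×380 + (2935.8/2)×0.33×$17.70 = $1,189,595.88.
EOQ at $17.28 = 2971.2 < 18000, so use break Q=18000: TC = 66,240×$17.28 + (66,240/18000.0)×380 + (18000.0/2)×0.33×$17.28 = $1,197,347.20.
EOQ at $17.10 = 2986.8 < 79000, so use break Q=79000: TC = 66,240×$17.10 + (66,240/79000.0)×380 + (79000.0/2)×0.33×$17.10 = $1,355,921.12.
Lowest total cost is $1,189,595.88 at Q = 2935.8.

Q* ≈ 2,936 packs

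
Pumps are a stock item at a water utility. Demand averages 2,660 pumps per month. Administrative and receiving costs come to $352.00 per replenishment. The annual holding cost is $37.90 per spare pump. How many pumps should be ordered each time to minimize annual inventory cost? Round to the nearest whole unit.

Q* ≈ 770 pumps

Annual demand D = 2,660 × 12 = 31,920.
EOQ = √(2DS / H) = √(2 × 31,920 × 352 / 37.9).
= √(22,471,680 / 37.9) = √592,920.3166 ≈ 770.013.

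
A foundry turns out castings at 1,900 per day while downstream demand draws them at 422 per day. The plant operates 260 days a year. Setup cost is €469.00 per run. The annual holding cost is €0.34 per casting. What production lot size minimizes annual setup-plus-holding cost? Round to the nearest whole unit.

Q* ≈ 19,726 castings

Annual demand D = 422 × 260 = 109,720.
Production build-up factor (1 − d/p) = 1 − 422/1,900 = 0.7779.
Q* = √(2DS / (H(1 − d/p))) = √(2 × 109,720 × 469 / (0.34 × 0.7779)).
= √(102,917,360 / 0.2645) ≈ 19726.246.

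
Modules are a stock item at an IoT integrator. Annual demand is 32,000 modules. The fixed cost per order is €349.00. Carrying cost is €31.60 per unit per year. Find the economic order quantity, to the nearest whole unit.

EOQ = √(2DS / H) = √(2 × 32,000 × 349 / 31.6).
= √(22,336,000 / 31.6) = √706,835.443 ≈ 840.735.

Q* ≈ 841 modules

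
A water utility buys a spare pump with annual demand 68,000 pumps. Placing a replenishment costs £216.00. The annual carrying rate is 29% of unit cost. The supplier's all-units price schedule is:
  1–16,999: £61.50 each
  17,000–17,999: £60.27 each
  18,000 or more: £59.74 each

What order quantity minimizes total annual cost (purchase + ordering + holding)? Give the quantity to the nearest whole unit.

Q* ≈ 1,283 pumps

Holding cost per unit per year at price C is H = 0.29·C.
Candidates are each tier's EOQ (if it falls in that tier) and each price-break quantity.
EOQ at £61.50 = 1283.4 (feasible in tier 1): TC = 68,000×£61.50 + (68,000/1283.4)×216 + (1283.4/2)×0.29×£61.50 = £4,204,889.32.
EOQ at £60.27 = 1296.4 < 17000, so use break Q=17000: TC = 68,000×£60.27 + (68,000/17000.0)×216 + (17000.0/2)×0.29×£60.27 = £4,247,789.55.
EOQ at £59.74 = 1302.2 < 18000, so use break Q=18000: TC = 68,000×£59.74 + (68,000/18000.0)×216 + (18000.0/2)×0.29×£59.74 = £4,219,057.40.
Lowest total cost is £4,204,889.32 at Q = 1283.4.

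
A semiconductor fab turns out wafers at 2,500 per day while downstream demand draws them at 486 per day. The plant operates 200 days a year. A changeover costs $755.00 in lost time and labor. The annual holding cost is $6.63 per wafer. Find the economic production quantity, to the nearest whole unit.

Annual demand D = 486 × 200 = 97,200.
Production build-up factor (1 − d/p) = 1 − 486/2,500 = 0.8056.
Q* = √(2DS / (H(1 − d/p))) = √(2 × 97,200 × 755 / (6.63 × 0.8056)).
= √(146,772,000 / 5.3411) ≈ 5242.098.

Q* ≈ 5,242 wafers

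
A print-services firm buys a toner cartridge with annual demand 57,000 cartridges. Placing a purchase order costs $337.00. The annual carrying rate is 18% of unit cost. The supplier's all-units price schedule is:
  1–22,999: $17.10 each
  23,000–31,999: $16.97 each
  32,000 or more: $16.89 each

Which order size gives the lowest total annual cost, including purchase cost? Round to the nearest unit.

Holding cost per unit per year at price C is H = 0.18·C.
Evaluate total cost at each tier's feasible EOQ or, if the EOQ is below the tier, at the tier's minimum quantity.
EOQ at $17.10 = 3532.9 (feasible in tier 1): TC = 57,000×$17.10 + (57,000/3532.9)×337 + (3532.9/2)×0.18×$17.10 = $985,574.31.
EOQ at $16.97 = 3546.4 < 23000, so use break Q=23000: TC = 57,000×$16.97 + (57,000/23000.0)×337 + (23000.0/2)×0.18×$16.97 = $1,003,253.07.
EOQ at $16.89 = 3554.8 < 32000, so use break Q=32000: TC = 57,000×$16.89 + (57,000/32000.0)×337 + (32000.0/2)×0.18×$16.89 = $1,011,973.48.
Lowest total cost is $985,574.31 at Q = 3532.9.

Q* ≈ 3,533 cartridges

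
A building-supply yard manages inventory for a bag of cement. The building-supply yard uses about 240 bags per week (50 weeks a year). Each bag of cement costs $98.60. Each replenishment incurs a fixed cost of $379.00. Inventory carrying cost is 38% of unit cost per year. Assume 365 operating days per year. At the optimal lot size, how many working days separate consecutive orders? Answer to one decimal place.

T ≈ 15.0 days

Annual demand D = 240 × 50 = 12,000.
Holding cost H = 0.38 × $98.60 = $37.4680 per unit per year.
The optimal lot size = √(2DS/H) = √(2 × 12,000 × 379 / 37.468) ≈ 492.71.
Cycle time = Q*/D × 365 = 492.71 / 12,000 × 365 ≈ 14.987 days.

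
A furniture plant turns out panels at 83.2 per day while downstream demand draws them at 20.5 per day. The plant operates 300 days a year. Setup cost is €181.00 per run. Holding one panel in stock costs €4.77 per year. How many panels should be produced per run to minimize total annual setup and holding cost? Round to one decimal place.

Q* ≈ 787.0 panels

Annual demand D = 20.5 × 300 = 6,150.
Production build-up factor (1 − d/p) = 1 − 20.5/83.2 = 0.7536.
Q* = √(2DS / (H(1 − d/p))) = √(2 × 6,150 × 181 / (4.77 × 0.7536)).
= √(2,226,300 / 3.5947) ≈ 786.974.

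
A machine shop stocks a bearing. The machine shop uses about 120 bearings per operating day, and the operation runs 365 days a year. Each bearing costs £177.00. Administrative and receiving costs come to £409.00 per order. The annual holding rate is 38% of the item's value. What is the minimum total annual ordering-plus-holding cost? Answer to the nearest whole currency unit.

TC* ≈ £49,090

Annual demand D = 120 × 365 = 43,800.
Holding cost H = 0.38 × £177.00 = £67.2600 per unit per year.
The optimal lot size = √(2DS/H) = √(2 × 43,800 × 409 / 67.26) ≈ 729.85.
At the optimum the two cost components are equal, so total cost = 2·(Q*/2)H = Q*·H.
Minimum total = √(2DSH) = √(2 × 43,800 × 409 × 67.26) ≈ 49089.899.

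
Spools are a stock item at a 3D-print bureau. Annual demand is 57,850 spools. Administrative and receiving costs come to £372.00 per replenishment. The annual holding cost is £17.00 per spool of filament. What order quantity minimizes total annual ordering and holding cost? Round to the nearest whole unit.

EOQ = √(2DS / H) = √(2 × 57,850 × 372 / 17).
= √(43,040,400 / 17) = √2,531,788.2353 ≈ 1591.159.

Q* ≈ 1,591 spools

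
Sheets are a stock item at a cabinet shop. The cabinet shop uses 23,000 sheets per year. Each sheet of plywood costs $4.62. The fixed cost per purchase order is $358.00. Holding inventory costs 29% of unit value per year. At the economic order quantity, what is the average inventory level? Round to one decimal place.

Average inventory ≈ 1,753.0 sheets

Holding cost H = 0.29 × $4.62 = $1.3398 per unit per year.
EOQ = √(2DS/H) = √(2 × 23,000 × 358 / 1.3398) ≈ 3505.91.
Average inventory = Q*/2 ≈ 3505.91 / 2 = 1752.954.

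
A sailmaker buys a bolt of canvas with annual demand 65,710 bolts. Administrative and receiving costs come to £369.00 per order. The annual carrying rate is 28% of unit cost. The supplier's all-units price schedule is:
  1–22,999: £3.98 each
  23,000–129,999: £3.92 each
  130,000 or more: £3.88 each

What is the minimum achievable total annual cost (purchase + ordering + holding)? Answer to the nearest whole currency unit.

Holding cost per unit per year at price C is H = 0.28·C.
For each price level, check whether its EOQ is feasible; otherwise the best quantity at that price is the breakpoint.
EOQ at £3.98 = 6596.6 (feasible in tier 1): TC = 65,710×£3.98 + (65,710/6596.6)×369 + (6596.6/2)×0.28×£3.98 = £268,877.11.
EOQ at £3.92 = 6646.9 < 23000, so use break Q=23000: TC = 65,710×£3.92 + (65,710/23000.0)×369 + (23000.0/2)×0.28×£3.92 = £271,259.82.
EOQ at £3.88 = 6681.1 < 130000, so use break Q=130000: TC = 65,710×£3.88 + (65,710/130000.0)×369 + (130000.0/2)×0.28×£3.88 = £325,757.32.
Lowest total cost among the candidates is at Q = 6596.6.

TC* ≈ £268,877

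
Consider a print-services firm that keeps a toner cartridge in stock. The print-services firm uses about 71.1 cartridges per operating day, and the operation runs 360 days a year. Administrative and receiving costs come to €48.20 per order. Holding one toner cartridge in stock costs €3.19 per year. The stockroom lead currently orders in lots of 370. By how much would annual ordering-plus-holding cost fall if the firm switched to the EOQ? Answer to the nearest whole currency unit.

Annual demand D = 71.1 × 360 = 25,596.
EOQ = √(2DS/H) = √(2 × 25,596 × 48.2 / 3.19) ≈ 879.49.
Cost at Q* = (D/Q*)S + (Q*/2)H = √(2DSH) ≈ €2,805.56.
Cost at Q = 370: (25,596/370)×48.2 + (370/2)×3.19 = €3,334.40 + €590.15 = €3,924.55.
Excess = €3,924.55 − €2,805.56 = €1,118.99.

Extra cost ≈ €1,119 per year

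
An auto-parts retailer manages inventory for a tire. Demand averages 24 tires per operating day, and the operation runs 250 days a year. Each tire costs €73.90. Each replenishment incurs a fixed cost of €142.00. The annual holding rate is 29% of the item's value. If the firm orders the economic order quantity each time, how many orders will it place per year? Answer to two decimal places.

N ≈ 21.28 orders per year

Annual demand D = 24 × 250 = 6,000.
Holding cost H = 0.29 × €73.90 = €21.4310 per unit per year.
The optimal lot size = √(2DS/H) = √(2 × 6,000 × 142 / 21.431) ≈ 281.98.
Orders per year = D / Q* = 6,000 / 281.98 ≈ 21.278.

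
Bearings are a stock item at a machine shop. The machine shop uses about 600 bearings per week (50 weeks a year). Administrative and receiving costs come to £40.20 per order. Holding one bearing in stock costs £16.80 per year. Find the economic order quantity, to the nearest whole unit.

Q* ≈ 379 bearings

Annual demand D = 600 × 50 = 30,000.
EOQ = √(2DS / H) = √(2 × 30,000 × 40.2 / 16.8).
= √(2,412,000 / 16.8) = √143,571.4286 ≈ 378.908.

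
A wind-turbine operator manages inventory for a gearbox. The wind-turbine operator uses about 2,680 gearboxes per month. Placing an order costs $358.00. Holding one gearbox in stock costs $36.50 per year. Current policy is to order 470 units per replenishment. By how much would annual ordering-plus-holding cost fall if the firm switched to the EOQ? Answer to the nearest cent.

Extra cost ≈ $4,082.99 per year

Annual demand D = 2,680 × 12 = 32,160.
EOQ = √(2DS/H) = √(2 × 32,160 × 358 / 36.5) ≈ 794.27.
Cost at Q* = (D/Q*)S + (Q*/2)H = √(2DSH) ≈ $28,990.85.
Cost at Q = 470: (32,160/470)×358 + (470/2)×36.5 = $24,496.34 + $8,577.50 = $33,073.84.
Excess = $33,073.84 − $28,990.85 = $4,082.99.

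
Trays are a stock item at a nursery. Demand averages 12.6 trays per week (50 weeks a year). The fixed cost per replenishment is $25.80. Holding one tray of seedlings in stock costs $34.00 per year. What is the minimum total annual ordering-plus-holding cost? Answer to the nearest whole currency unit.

Annual demand D = 12.6 × 50 = 630.
Q* = √(2DS/H) = √(2 × 630 × 25.8 / 34) ≈ 30.92.
At the optimum the two cost components are equal, so total cost = 2·(Q*/2)H = Q*·H.
Minimum total = √(2DSH) = √(2 × 630 × 25.8 × 34) ≈ 1051.319.

TC* ≈ $1,051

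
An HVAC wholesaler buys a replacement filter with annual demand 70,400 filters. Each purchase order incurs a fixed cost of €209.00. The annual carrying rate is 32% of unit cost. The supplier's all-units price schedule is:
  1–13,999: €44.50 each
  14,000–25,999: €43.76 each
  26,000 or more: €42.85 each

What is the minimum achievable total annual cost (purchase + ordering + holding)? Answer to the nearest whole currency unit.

Holding cost per unit per year at price C is H = 0.32·C.
Evaluate total cost at each tier's feasible EOQ or, if the EOQ is below the tier, at the tier's minimum quantity.
EOQ at €44.50 = 1437.5 (feasible in tier 1): TC = 70,400×€44.50 + (70,400/1437.5)×209 + (1437.5/2)×0.32×€44.50 = €3,153,270.55.
EOQ at €43.76 = 1449.6 < 14000, so use break Q=14000: TC = 70,400×€43.76 + (70,400/14000.0)×209 + (14000.0/2)×0.32×€43.76 = €3,179,777.37.
EOQ at €42.85 = 1465.0 < 26000, so use break Q=26000: TC = 70,400×€42.85 + (70,400/26000.0)×209 + (26000.0/2)×0.32×€42.85 = €3,195,461.91.
Lowest total cost among the candidates is at Q = 1437.5.

TC* ≈ €3,153,271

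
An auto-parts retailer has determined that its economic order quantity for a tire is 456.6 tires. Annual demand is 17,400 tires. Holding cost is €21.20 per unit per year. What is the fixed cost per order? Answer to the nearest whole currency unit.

The basic EOQ model gives Q* = √(2DS/H); rearrange for the unknown.
From Q* = √(2DS/H): S = Q*²H / (2D) = 456.6² × 21.2 / (2 × 17,400) = 127.0072.

S ≈ €127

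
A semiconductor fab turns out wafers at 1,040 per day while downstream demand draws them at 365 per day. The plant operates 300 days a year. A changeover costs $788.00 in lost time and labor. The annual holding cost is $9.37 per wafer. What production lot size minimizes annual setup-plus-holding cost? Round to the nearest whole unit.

Q* ≈ 5,327 wafers

Annual demand D = 365 × 300 = 109,500.
Production build-up factor (1 − d/p) = 1 − 365/1,040 = 0.6490.
Q* = √(2DS / (H(1 − d/p))) = √(2 × 109,500 × 788 / (9.37 × 0.6490)).
= √(172,572,000 / 6.0815) ≈ 5326.969.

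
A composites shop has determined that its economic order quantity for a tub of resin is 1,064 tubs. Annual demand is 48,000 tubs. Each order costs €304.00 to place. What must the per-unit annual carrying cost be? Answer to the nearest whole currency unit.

H ≈ €26

Squaring Q* = √(2DS/H) gives Q*² = 2DS/H.
From Q* = √(2DS/H): H = 2DS / Q*² = 2 × 48,000 × 304 / 1,064² = 25.7787.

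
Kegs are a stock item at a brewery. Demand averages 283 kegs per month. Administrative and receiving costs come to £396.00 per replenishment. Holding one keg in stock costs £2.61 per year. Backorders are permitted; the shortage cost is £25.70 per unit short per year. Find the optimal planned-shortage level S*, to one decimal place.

Annual demand D = 283 × 12 = 3,396.
With planned backorders, Q* = √(2DS/H) · √((H+B)/B).
√(2DS/H) = √(2 × 3,396 × 396 / 2.61) = 1015.141.
√((H+B)/B) = √((2.61+25.7)/25.7) = 1.0496.
Q* ≈ 1065.441.
S* = Q* · H/(H+B) = 1065.441 × 2.61/28.31 ≈ 98.227.

S* ≈ 98.2 kegs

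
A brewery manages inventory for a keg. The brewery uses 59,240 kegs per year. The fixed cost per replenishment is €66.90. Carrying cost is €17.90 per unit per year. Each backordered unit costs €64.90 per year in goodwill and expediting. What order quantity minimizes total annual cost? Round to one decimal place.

With planned backorders, Q* = √(2DS/H) · √((H+B)/B).
√(2DS/H) = √(2 × 59,240 × 66.9 / 17.9) = 665.440.
√((H+B)/B) = √((17.9+64.9)/64.9) = 1.1295.
Q* ≈ 751.626.

Q* ≈ 751.6 kegs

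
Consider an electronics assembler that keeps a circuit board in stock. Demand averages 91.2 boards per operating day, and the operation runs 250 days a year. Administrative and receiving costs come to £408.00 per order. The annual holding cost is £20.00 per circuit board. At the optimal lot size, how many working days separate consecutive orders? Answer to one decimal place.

T ≈ 10.6 days

Annual demand D = 91.2 × 250 = 22,800.
The optimal lot size = √(2DS/H) = √(2 × 22,800 × 408 / 20) ≈ 964.49.
Cycle time = Q*/D × 250 = 964.49 / 22,800 × 250 ≈ 10.576 days.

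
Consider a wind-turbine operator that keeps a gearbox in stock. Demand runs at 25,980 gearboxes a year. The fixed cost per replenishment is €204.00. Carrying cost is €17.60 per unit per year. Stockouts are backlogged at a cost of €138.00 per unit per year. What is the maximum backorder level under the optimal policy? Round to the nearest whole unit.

S* ≈ 93 gearboxes

With planned backorders, Q* = √(2DS/H) · √((H+B)/B).
√(2DS/H) = √(2 × 25,980 × 204 / 17.6) = 776.056.
√((H+B)/B) = √((17.6+138)/138) = 1.0619.
Q* ≈ 824.060.
S* = Q* · H/(H+B) = 824.060 × 17.6/155.6 ≈ 93.210.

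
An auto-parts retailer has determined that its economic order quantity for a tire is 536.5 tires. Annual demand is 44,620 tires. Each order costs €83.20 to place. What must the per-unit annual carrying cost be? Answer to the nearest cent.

The basic EOQ model gives Q* = √(2DS/H); rearrange for the unknown.
From Q* = √(2DS/H): H = 2DS / Q*² = 2 × 44,620 × 83.2 / 536.5² = 25.7955.

H ≈ €25.80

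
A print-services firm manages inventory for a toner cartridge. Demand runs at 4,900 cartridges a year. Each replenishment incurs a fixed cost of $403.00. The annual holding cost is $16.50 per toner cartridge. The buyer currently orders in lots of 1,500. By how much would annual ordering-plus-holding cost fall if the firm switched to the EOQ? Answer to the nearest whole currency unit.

EOQ = √(2DS/H) = √(2 × 4,900 × 403 / 16.5) ≈ 489.24.
Cost at Q* = (D/Q*)S + (Q*/2)H = √(2DSH) ≈ $8,072.49.
Cost at Q = 1,500: (4,900/1,500)×403 + (1,500/2)×16.5 = $1,316.47 + $12,375.00 = $13,691.47.
Excess = $13,691.47 − $8,072.49 = $5,618.98.

Extra cost ≈ $5,619 per year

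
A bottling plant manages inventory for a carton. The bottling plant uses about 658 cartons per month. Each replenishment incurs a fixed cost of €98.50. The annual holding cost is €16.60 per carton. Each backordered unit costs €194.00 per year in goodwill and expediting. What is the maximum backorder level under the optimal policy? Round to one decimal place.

S* ≈ 25.1 cartons

Annual demand D = 658 × 12 = 7,896.
With planned backorders, Q* = √(2DS/H) · √((H+B)/B).
√(2DS/H) = √(2 × 7,896 × 98.5 / 16.6) = 306.114.
√((H+B)/B) = √((16.6+194)/194) = 1.0419.
Q* ≈ 318.941.
S* = Q* · H/(H+B) = 318.941 × 16.6/210.6 ≈ 25.140.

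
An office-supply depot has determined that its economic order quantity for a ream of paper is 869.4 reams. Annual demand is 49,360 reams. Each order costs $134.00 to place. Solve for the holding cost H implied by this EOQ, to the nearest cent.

The basic EOQ model gives Q* = √(2DS/H); rearrange for the unknown.
From Q* = √(2DS/H): H = 2DS / Q*² = 2 × 49,360 × 134 / 869.4² = 17.5013.

H ≈ $17.50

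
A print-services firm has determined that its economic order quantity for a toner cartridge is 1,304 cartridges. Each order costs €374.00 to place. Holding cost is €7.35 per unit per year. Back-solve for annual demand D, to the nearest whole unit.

Squaring Q* = √(2DS/H) gives Q*² = 2DS/H.
From Q* = √(2DS/H): D = Q*²H / (2S) = 1,304² × 7.35 / (2 × 374) = 16708.633.

D ≈ 16,709 cartridges per year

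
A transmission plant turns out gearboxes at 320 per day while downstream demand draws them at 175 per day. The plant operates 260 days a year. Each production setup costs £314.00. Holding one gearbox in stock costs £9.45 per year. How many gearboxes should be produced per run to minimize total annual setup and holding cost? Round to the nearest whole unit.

Annual demand D = 175 × 260 = 45,500.
Production build-up factor (1 − d/p) = 1 − 175/320 = 0.4531.
Q* = √(2DS / (H(1 − d/p))) = √(2 × 45,500 × 314 / (9.45 × 0.4531)).
= √(28,574,000 / 4.282) ≈ 2583.215.

Q* ≈ 2,583 gearboxes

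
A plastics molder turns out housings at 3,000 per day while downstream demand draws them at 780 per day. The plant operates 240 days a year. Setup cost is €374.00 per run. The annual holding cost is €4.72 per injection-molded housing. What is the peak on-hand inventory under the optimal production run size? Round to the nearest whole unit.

Annual demand D = 780 × 240 = 187,200.
Production build-up factor (1 − d/p) = 1 − 780/3,000 = 0.7400.
Q* = √(2DS / (H(1 − d/p))) = √(2 × 187,200 × 374 / (4.72 × 0.7400)).
= √(140,025,600 / 3.4928) ≈ 6331.649.
Maximum inventory = Q*(1 − d/p) = 6331.649 × 0.7400 ≈ 4685.421.

I_max ≈ 4,685 housings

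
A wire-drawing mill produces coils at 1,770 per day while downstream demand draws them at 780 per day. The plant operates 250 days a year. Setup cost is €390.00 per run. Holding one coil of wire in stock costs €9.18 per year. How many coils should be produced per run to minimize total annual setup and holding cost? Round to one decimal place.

Q* ≈ 5,442.7 coils

Annual demand D = 780 × 250 = 195,000.
Production build-up factor (1 − d/p) = 1 − 780/1,770 = 0.5593.
Q* = √(2DS / (H(1 − d/p))) = √(2 × 195,000 × 390 / (9.18 × 0.5593)).
= √(152,100,000 / 5.1346) ≈ 5442.674.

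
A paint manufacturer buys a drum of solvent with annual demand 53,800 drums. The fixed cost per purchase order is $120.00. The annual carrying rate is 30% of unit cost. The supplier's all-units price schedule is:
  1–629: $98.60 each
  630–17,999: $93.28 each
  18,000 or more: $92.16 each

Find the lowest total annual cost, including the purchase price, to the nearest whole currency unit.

Holding cost per unit per year at price C is H = 0.30·C.
Evaluate total cost at each tier's feasible EOQ or, if the EOQ is below the tier, at the tier's minimum quantity.
Tier 1 ($98.60): EOQ = 660.7 exceeds tier's upper bound 629, so this tier is dominated.
EOQ at $93.28 = 679.3 (feasible in tier 2): TC = 53,800×$93.28 + (53,800/679.3)×120 + (679.3/2)×0.30×$93.28 = $5,037,472.67.
EOQ at $92.16 = 683.4 < 18000, so use break Q=18000: TC = 53,800×$92.16 + (53,800/18000.0)×120 + (18000.0/2)×0.30×$92.16 = $5,207,398.67.
Lowest total cost among the candidates is at Q = 679.3.

TC* ≈ $5,037,473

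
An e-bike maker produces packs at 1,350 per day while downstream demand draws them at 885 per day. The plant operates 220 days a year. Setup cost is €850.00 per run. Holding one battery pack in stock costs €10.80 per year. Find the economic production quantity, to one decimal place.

Q* ≈ 9,432.7 packs

Annual demand D = 885 × 220 = 194,700.
Production build-up factor (1 − d/p) = 1 − 885/1,350 = 0.3444.
Q* = √(2DS / (H(1 − d/p))) = √(2 × 194,700 × 850 / (10.8 × 0.3444)).
= √(330,990,000 / 3.72) ≈ 9432.699.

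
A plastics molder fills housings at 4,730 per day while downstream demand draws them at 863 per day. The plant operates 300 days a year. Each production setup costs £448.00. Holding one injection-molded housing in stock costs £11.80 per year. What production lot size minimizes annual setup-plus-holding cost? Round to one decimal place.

Q* ≈ 4,903.7 housings

Annual demand D = 863 × 300 = 258,900.
Production build-up factor (1 − d/p) = 1 − 863/4,730 = 0.8175.
Q* = √(2DS / (H(1 − d/p))) = √(2 × 258,900 × 448 / (11.8 × 0.8175)).
= √(231,974,400 / 9.6471) ≈ 4903.684.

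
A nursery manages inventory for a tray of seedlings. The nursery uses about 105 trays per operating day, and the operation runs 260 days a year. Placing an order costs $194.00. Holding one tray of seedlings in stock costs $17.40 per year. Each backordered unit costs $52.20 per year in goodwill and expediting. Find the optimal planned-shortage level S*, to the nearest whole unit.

Annual demand D = 105 × 260 = 27,300.
With planned backorders, Q* = √(2DS/H) · √((H+B)/B).
√(2DS/H) = √(2 × 27,300 × 194 / 17.4) = 780.230.
√((H+B)/B) = √((17.4+52.2)/52.2) = 1.1547.
Q* ≈ 900.932.
S* = Q* · H/(H+B) = 900.932 × 17.4/69.6 ≈ 225.233.

S* ≈ 225 trays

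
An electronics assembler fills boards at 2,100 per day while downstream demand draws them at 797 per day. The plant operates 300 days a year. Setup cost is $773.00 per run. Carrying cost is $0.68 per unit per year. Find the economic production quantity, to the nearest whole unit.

Q* ≈ 29,599 boards

Annual demand D = 797 × 300 = 239,100.
Production build-up factor (1 − d/p) = 1 − 797/2,100 = 0.6205.
Q* = √(2DS / (H(1 − d/p))) = √(2 × 239,100 × 773 / (0.68 × 0.6205)).
= √(369,648,600 / 0.4219) ≈ 29599.033.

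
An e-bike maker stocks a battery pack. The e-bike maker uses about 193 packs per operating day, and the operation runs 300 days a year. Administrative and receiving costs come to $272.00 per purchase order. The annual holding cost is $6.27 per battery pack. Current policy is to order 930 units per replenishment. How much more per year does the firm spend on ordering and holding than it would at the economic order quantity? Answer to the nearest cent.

Extra cost ≈ $5,796.63 per year

Annual demand D = 193 × 300 = 57,900.
EOQ = √(2DS/H) = √(2 × 57,900 × 272 / 6.27) ≈ 2241.33.
Cost at Q* = (D/Q*)S + (Q*/2)H = √(2DSH) ≈ $14,053.11.
Cost at Q = 930: (57,900/930)×272 + (930/2)×6.27 = $16,934.19 + $2,915.55 = $19,849.74.
Excess = $19,849.74 − $14,053.11 = $5,796.63.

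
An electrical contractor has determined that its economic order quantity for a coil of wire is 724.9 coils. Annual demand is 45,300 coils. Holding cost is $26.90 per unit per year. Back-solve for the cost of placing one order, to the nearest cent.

Invert the EOQ relation Q*² = 2DS/H.
From Q* = √(2DS/H): S = Q*²H / (2D) = 724.9² × 26.9 / (2 × 45,300) = 156.0200.

S ≈ $156.02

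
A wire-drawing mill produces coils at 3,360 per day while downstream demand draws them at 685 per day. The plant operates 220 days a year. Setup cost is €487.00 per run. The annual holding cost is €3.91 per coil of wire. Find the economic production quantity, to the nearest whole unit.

Q* ≈ 6,867 coils

Annual demand D = 685 × 220 = 150,700.
Production build-up factor (1 − d/p) = 1 − 685/3,360 = 0.7961.
Q* = √(2DS / (H(1 − d/p))) = √(2 × 150,700 × 487 / (3.91 × 0.7961)).
= √(146,781,800 / 3.1129) ≈ 6866.817.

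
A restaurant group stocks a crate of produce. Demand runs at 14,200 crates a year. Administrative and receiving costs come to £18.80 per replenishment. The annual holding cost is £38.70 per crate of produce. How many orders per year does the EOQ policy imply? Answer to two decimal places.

N ≈ 120.89 orders per year

Q* = √(2DS/H) = √(2 × 14,200 × 18.8 / 38.7) ≈ 117.46.
Orders per year = D / Q* = 14,200 / 117.46 ≈ 120.894.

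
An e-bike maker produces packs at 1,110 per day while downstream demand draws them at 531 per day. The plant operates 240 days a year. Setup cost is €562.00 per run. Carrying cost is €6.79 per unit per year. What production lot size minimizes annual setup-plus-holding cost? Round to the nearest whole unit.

Annual demand D = 531 × 240 = 127,440.
Production build-up factor (1 − d/p) = 1 − 531/1,110 = 0.5216.
Q* = √(2DS / (H(1 − d/p))) = √(2 × 127,440 × 562 / (6.79 × 0.5216)).
= √(143,242,560 / 3.5418) ≈ 6359.506.

Q* ≈ 6,360 packs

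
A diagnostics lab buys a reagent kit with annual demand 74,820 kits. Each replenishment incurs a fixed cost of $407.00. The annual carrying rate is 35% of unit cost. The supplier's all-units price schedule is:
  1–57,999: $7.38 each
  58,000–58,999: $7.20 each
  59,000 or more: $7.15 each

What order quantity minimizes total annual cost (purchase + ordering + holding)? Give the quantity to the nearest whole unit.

Q* ≈ 4,856 kits

Holding cost per unit per year at price C is H = 0.35·C.
For each price level, check whether its EOQ is feasible; otherwise the best quantity at that price is the breakpoint.
EOQ at $7.38 = 4855.8 (feasible in tier 1): TC = 74,820×$7.38 + (74,820/4855.8)×407 + (4855.8/2)×0.35×$7.38 = $564,714.08.
EOQ at $7.20 = 4916.1 < 58000, so use break Q=58000: TC = 74,820×$7.20 + (74,820/58000.0)×407 + (58000.0/2)×0.35×$7.20 = $612,309.03.
EOQ at $7.15 = 4933.3 < 59000, so use break Q=59000: TC = 74,820×$7.15 + (74,820/59000.0)×407 + (59000.0/2)×0.35×$7.15 = $609,302.88.
Lowest total cost is $564,714.08 at Q = 4855.8.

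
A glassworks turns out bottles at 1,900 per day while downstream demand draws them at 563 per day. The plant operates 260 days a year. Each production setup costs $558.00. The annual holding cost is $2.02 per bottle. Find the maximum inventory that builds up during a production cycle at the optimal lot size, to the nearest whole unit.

Annual demand D = 563 × 260 = 146,380.
Production build-up factor (1 − d/p) = 1 − 563/1,900 = 0.7037.
Q* = √(2DS / (H(1 − d/p))) = √(2 × 146,380 × 558 / (2.02 × 0.7037)).
= √(163,360,080 / 1.4214) ≈ 10720.336.
Maximum inventory = Q*(1 − d/p) = 10720.336 × 0.7037 ≈ 7543.731.

I_max ≈ 7,544 bottles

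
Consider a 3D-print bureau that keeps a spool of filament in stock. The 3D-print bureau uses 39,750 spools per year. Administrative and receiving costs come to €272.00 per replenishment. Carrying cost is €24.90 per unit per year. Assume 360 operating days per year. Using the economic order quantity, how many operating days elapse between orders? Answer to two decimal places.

T ≈ 8.44 days

EOQ = √(2DS/H) = √(2 × 39,750 × 272 / 24.9) ≈ 931.90.
Cycle time = Q*/D × 360 = 931.90 / 39,750 × 360 ≈ 8.440 days.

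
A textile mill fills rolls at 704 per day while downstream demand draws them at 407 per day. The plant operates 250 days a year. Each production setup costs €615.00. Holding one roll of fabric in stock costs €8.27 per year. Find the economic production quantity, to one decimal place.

Annual demand D = 407 × 250 = 101,750.
Production build-up factor (1 − d/p) = 1 − 407/704 = 0.4219.
Q* = √(2DS / (H(1 − d/p))) = √(2 × 101,750 × 615 / (8.27 × 0.4219)).
= √(125,152,500 / 3.4889) ≈ 5989.287.

Q* ≈ 5,989.3 rolls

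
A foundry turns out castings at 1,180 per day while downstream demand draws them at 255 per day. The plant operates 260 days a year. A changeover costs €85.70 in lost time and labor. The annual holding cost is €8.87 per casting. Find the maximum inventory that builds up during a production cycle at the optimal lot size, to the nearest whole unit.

I_max ≈ 1,002 castings

Annual demand D = 255 × 260 = 66,300.
Production build-up factor (1 − d/p) = 1 − 255/1,180 = 0.7839.
Q* = √(2DS / (H(1 − d/p))) = √(2 × 66,300 × 85.7 / (8.87 × 0.7839)).
= √(11,363,820 / 6.9532) ≈ 1278.411.
Maximum inventory = Q*(1 − d/p) = 1278.411 × 0.7839 ≈ 1002.144.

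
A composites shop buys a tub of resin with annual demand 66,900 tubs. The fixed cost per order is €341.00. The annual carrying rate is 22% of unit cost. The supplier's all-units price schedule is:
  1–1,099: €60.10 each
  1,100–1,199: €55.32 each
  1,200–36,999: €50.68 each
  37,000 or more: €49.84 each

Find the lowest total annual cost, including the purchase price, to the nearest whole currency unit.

Holding cost per unit per year at price C is H = 0.22·C.
Candidates are each tier's EOQ (if it falls in that tier) and each price-break quantity.
Tier 1 (€60.10): EOQ = 1857.6 exceeds tier's upper bound 1099, so this tier is dominated.
Tier 2 (€55.32): EOQ = 1936.2 exceeds tier's upper bound 1199, so this tier is dominated.
EOQ at €50.68 = 2022.9 (feasible in tier 3): TC = 66,900×€50.68 + (66,900/2022.9)×341 + (2022.9/2)×0.22×€50.68 = €3,413,046.59.
EOQ at €49.84 = 2039.9 < 37000, so use break Q=37000: TC = 66,900×€49.84 + (66,900/37000.0)×341 + (37000.0/2)×0.22×€49.84 = €3,537,761.36.
Lowest total cost among the candidates is at Q = 2022.9.

TC* ≈ €3,413,047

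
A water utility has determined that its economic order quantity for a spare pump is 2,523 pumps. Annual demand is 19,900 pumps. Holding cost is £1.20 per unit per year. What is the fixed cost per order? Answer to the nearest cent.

Invert the EOQ relation Q*² = 2DS/H.
From Q* = √(2DS/H): S = Q*²H / (2D) = 2,523² × 1.2 / (2 × 19,900) = 191.9255.

S ≈ £191.93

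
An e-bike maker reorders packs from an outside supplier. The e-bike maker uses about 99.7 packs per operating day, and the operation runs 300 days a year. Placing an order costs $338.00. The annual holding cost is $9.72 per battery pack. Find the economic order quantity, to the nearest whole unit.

Q* ≈ 1,442 packs

Annual demand D = 99.7 × 300 = 29,910.
EOQ = √(2DS / H) = √(2 × 29,910 × 338 / 9.72).
= √(20,219,160 / 9.72) = √2,080,160.4938 ≈ 1442.276.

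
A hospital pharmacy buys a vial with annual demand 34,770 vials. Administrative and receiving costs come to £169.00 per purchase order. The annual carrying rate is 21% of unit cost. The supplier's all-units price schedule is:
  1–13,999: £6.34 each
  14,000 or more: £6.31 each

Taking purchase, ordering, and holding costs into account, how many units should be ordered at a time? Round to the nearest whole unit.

Holding cost per unit per year at price C is H = 0.21·C.
For each price level, check whether its EOQ is feasible; otherwise the best quantity at that price is the breakpoint.
EOQ at £6.34 = 2971.0 (feasible in tier 1): TC = 34,770×£6.34 + (34,770/2971.0)×169 + (2971.0/2)×0.21×£6.34 = £224,397.42.
EOQ at £6.31 = 2978.1 < 14000, so use break Q=14000: TC = 34,770×£6.31 + (34,770/14000.0)×169 + (14000.0/2)×0.21×£6.31 = £229,094.12.
Lowest total cost is £224,397.42 at Q = 2971.0.

Q* ≈ 2,971 vials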